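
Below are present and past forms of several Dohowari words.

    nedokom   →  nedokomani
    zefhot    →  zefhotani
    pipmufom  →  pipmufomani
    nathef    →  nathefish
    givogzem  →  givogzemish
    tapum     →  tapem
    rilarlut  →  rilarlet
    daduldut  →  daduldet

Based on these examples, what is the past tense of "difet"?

"difet" has last vowel 'e'. The stems whose last vowel is 'e' (nathef → nathefish, givogzem → givogzemish) add -ish.
The other patterns: stems whose last vowel is 'o' add -ani; stems whose last vowel is 'u' change the last vowel to 'e'.
So difet → difetish.

difetish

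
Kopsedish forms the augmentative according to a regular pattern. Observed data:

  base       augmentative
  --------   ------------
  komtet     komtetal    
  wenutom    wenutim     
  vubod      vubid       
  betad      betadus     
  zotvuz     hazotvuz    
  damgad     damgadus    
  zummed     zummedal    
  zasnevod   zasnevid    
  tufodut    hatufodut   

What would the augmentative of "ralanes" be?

ralanesal

zasnevod and zummed both end in -d yet inflect differently (zasnevid, zummedal), so the final letter is not what conditions the rule; the last vowel is.
"ralanes" has last vowel 'e'. The stems whose last vowel is 'e' (zummed → zummedal, komtet → komtetal) add -al.
The other patterns: stems whose last vowel is 'u' add the prefix ha-; stems whose last vowel is 'o' change the last vowel to 'i'; stems whose last vowel is 'a' add -us.
So ralanes → ralanesal.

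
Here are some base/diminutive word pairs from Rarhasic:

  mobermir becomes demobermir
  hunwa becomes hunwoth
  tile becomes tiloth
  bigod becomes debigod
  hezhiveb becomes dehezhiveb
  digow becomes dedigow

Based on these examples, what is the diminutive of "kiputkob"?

dekiputkob

tile and hezhiveb both have last vowel 'e' yet inflect differently (tiloth, dehezhiveb), so the last vowel is not what conditions the rule; whether the stem ends in a vowel or a consonant is.
"kiputkob" ends in a consonant. The stems ending in a consonant (bigod → debigod, digow → dedigow, mobermir → demobermir) add the prefix de-.
The other pattern: stems ending in a vowel drop the final letter and add -oth.
So kiputkob → dekiputkob.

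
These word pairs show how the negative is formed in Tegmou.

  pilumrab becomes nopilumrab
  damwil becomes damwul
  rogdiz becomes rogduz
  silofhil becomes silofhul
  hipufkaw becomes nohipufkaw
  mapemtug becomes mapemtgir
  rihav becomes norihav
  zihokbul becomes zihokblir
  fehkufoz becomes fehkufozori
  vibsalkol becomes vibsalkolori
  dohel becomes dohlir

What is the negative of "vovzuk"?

vibsalkol and zihokbul both end in -l yet inflect differently (vibsalkolori, zihokblir), so the final letter is not what conditions the rule; the last vowel is.
"vovzuk" has last vowel 'u'. The stems whose last vowel is 'u' (mapemtug → mapemtgir, zihokbul → zihokblir) delete the last vowel and add -ir.
So vovzuk → vovzkir.

vovzkir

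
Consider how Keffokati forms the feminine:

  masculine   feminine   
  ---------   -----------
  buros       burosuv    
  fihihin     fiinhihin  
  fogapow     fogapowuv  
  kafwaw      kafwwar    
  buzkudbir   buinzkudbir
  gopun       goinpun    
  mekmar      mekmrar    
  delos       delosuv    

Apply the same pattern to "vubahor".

vubahoruv

"vubahor" has last vowel 'o'. The stems whose last vowel is 'o' (delos → delosuv, buros → burosuv, fogapow → fogapowuv) add -uv.
So vubahor → vubahoruv.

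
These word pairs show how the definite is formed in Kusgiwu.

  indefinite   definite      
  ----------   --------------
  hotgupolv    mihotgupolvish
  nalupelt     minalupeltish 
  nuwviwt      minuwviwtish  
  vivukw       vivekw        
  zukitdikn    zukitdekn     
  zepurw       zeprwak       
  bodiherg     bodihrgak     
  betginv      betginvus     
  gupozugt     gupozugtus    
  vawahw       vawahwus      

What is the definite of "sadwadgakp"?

vivukw and zepurw both end in -w yet inflect differently (vivekw, zeprwak), so the final letter is not what conditions the rule; the second-to-last letter is.
"sadwadgakp" has second-to-last letter 'k'. The stems whose second-to-last letter is 'k' (vivukw → vivekw, zukitdikn → zukitdekn) change the last vowel to 'e'.
The other patterns: stems whose second-to-last letter is 'l' or 'w' add mi- … -ish around the stem; stems whose second-to-last letter is 'r' delete the last vowel and add -ak; stems whose second-to-last letter is 'g', 'h' or 'n' add -us.
So sadwadgakp → sadwadgekp.

sadwadgekp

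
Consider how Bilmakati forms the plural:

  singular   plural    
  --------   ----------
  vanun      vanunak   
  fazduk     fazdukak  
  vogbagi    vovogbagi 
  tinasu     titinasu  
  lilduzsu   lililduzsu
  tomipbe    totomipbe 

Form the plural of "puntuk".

"puntuk" ends in a consonant. The stems ending in a consonant (fazduk → fazdukak, vanun → vanunak) add -ak.
The other pattern: stems ending in a vowel repeat the first consonant+vowel as a prefix.
So puntuk → puntukak.

puntukak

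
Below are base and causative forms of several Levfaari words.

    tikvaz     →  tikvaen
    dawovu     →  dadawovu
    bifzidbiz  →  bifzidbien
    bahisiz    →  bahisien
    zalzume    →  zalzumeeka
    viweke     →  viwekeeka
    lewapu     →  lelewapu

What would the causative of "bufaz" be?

bufaen

bifzidbiz and viweke both have 3 vowels yet inflect differently (bifzidbien, viwekeeka), so the number of vowels is not what conditions the rule; the final letter is.
"bufaz" ends in -z. The stems ending in -z (tikvaz → tikvaen, bifzidbiz → bifzidbien, bahisiz → bahisien) drop the final letter and add -en.
The other patterns: stems ending in -e add -eka; stems ending in -u repeat the first consonant+vowel as a prefix.
So bufaz → bufaen.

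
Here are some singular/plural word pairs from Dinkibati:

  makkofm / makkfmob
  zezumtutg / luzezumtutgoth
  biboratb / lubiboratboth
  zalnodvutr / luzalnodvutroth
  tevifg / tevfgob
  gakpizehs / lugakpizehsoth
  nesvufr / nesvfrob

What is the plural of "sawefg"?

sawfgob

tevifg and zezumtutg both end in -g yet inflect differently (tevfgob, luzezumtutgoth), so the final letter is not what conditions the rule; the second-to-last letter is.
"sawefg" has second-to-last letter 'f'. The stems whose second-to-last letter is 'f' (makkofm → makkfmob, tevifg → tevfgob, nesvufr → nesvfrob) delete the last vowel and add -ob.
The other pattern: stems whose second-to-last letter is 'h' or 't' add lu- … -oth around the stem.
So sawefg → sawfgob.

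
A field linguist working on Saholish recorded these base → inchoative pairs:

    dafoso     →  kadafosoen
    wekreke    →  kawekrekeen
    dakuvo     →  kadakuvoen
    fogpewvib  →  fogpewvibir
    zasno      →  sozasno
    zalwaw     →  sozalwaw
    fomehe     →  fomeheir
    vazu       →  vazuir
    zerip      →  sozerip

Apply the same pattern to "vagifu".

"vagifu" begins with v-. The one such stem in the data (vazu → vazuir) adds -ir, so the same rule applies.
The other patterns: stems beginning with z- add the prefix so-; stems beginning with d- or w- add ka- … -en around the stem.
So vagifu → vagifuir.

vagifuir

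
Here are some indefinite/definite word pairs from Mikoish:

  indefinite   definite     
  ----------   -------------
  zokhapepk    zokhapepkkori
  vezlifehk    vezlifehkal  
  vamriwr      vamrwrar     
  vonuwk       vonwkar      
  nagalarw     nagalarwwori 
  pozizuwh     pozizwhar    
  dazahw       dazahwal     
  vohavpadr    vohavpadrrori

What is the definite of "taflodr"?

vonuwk and vezlifehk both end in -k yet inflect differently (vonwkar, vezlifehkal), so the final letter is not what conditions the rule; the second-to-last letter is.
"taflodr" has second-to-last letter 'd'. The one such stem in the data (vohavpadr → vohavpadrrori) doubles the final consonant and adds -ori (as do zokhapepk, nagalarw), so the same rule applies.
The other patterns: stems whose second-to-last letter is 'w' delete the last vowel and add -ar; stems whose second-to-last letter is 'h' add -al.
So taflodr → taflodrrori.

taflodrrori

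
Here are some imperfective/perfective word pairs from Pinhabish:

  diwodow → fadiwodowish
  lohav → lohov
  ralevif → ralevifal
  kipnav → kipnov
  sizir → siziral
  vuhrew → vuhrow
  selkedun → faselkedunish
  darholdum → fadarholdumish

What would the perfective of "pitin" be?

diwodow and vuhrew both end in -w yet inflect differently (fadiwodowish, vuhrow), so the final letter is not what conditions the rule; the last vowel is.
"pitin" has last vowel 'i'. The stems whose last vowel is 'i' (ralevif → ralevifal, sizir → siziral) add -al.
So pitin → pitinal.

pitinal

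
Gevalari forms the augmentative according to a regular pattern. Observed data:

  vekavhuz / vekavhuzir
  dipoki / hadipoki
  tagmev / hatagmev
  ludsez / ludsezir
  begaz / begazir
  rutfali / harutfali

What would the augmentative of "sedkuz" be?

sedkuzir

ludsez and tagmev both have last vowel 'e' yet inflect differently (ludsezir, hatagmev), so the last vowel is not what conditions the rule; the final letter is.
"sedkuz" ends in -z. The stems ending in -z (vekavhuz → vekavhuzir, ludsez → ludsezir, begaz → begazir) add -ir.
The other pattern: stems ending in -i or -v add the prefix ha-.
So sedkuz → sedkuzir.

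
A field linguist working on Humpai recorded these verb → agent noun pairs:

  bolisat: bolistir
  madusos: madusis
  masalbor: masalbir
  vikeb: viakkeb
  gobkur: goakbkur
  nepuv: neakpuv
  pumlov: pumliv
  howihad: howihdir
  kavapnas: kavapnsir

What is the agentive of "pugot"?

kavapnas and madusos both end in -s yet inflect differently (kavapnsir, madusis), so the final letter is not what conditions the rule; the last vowel is.
"pugot" has last vowel 'o'. The stems whose last vowel is 'o' (masalbor → masalbir, pumlov → pumliv, madusos → madusis) change the last vowel to 'i'.
So pugot → pugit.

pugit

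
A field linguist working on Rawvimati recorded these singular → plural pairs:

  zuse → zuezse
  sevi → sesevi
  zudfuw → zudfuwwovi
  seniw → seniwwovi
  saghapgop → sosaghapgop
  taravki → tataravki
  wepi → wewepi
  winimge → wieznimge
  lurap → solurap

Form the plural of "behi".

seniw and wepi both have last vowel 'i' yet inflect differently (seniwwovi, wewepi), so the last vowel is not what conditions the rule; the final letter is.
"behi" ends in -i. The stems ending in -i (wepi → wewepi, sevi → sesevi, taravki → tataravki) repeat the first consonant+vowel as a prefix.
The other patterns: stems ending in -p add the prefix so-; stems ending in -w double the final consonant and add -ovi; stems ending in -e insert -ez- after the first vowel.
So behi → bebehi.

bebehi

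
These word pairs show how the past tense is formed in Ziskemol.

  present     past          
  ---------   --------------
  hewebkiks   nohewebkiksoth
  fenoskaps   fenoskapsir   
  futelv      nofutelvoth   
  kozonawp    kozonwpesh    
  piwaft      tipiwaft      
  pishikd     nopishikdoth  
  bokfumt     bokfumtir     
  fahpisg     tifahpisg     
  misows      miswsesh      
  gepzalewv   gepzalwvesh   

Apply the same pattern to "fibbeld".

hewebkiks and misows both end in -s yet inflect differently (nohewebkiksoth, miswsesh), so the final letter is not what conditions the rule; the second-to-last letter is.
"fibbeld" has second-to-last letter 'l'. The one such stem in the data (futelv → nofutelvoth) adds no- … -oth around the stem, so the same rule applies.
The other patterns: stems whose second-to-last letter is 'f' or 's' add the prefix ti-; stems whose second-to-last letter is 'w' delete the last vowel and add -esh; stems whose second-to-last letter is 'm' or 'p' add -ir.
So fibbeld → nofibbeldoth.

nofibbeldoth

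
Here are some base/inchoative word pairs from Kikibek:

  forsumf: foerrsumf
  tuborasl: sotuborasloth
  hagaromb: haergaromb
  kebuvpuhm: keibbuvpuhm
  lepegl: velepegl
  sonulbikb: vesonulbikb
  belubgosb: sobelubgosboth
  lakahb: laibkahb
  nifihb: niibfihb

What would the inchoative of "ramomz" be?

"ramomz" has second-to-last letter 'm'. The stems whose second-to-last letter is 'm' (hagaromb → haergaromb, forsumf → foerrsumf) insert -er- after the first vowel.
So ramomz → raermomz.

raermomz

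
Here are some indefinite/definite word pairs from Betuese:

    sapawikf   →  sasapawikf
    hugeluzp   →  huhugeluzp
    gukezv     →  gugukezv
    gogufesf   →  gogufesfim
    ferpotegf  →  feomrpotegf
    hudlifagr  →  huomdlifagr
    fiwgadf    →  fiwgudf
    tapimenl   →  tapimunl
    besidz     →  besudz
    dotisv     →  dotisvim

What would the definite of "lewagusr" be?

lewagusrim

ferpotegf and gogufesf both end in -f yet inflect differently (feomrpotegf, gogufesfim), so the final letter is not what conditions the rule; the second-to-last letter is.
"lewagusr" has second-to-last letter 's'. The stems whose second-to-last letter is 's' (dotisv → dotisvim, gogufesf → gogufesfim) add -im.
The other patterns: stems whose second-to-last letter is 'g' insert -om- after the first vowel; stems whose second-to-last letter is 'k' or 'z' repeat the first consonant+vowel as a prefix; stems whose second-to-last letter is 'd' or 'n' change the last vowel to 'u'.
So lewagusr → lewagusrim.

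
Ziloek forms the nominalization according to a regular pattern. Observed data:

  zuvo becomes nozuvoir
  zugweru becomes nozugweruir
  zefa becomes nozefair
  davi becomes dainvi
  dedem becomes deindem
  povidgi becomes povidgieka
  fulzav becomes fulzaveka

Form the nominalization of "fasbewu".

davi and povidgi both end in -i yet inflect differently (dainvi, povidgieka), so the final letter is not what conditions the rule; the first letter is.
"fasbewu" begins with f-. The one such stem in the data (fulzav → fulzaveka) adds -eka, so the same rule applies.
So fasbewu → fasbewueka.

fasbewueka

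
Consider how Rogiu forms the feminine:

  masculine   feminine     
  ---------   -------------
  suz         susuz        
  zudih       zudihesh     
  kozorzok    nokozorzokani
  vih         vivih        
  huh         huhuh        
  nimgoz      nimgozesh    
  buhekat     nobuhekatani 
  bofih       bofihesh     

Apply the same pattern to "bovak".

bovakesh

vih and bofih both end in -h yet inflect differently (vivih, bofihesh), so the final letter is not what conditions the rule; the number of vowels is.
"bovak" has 2 vowels. The stems with 2 vowels (bofih → bofihesh, nimgoz → nimgozesh, zudih → zudihesh) add -esh.
So bovak → bovakesh.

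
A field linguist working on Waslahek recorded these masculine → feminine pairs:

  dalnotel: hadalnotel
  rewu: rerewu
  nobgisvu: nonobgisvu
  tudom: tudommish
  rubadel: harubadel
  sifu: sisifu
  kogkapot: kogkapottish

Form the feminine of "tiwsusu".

"tiwsusu" ends in -u. The stems ending in -u (sifu → sisifu, rewu → rerewu, nobgisvu → nonobgisvu) repeat the first consonant+vowel as a prefix.
The other patterns: stems ending in -l add the prefix ha-; stems ending in -m or -t double the final consonant and add -ish.
So tiwsusu → titiwsusu.

titiwsusu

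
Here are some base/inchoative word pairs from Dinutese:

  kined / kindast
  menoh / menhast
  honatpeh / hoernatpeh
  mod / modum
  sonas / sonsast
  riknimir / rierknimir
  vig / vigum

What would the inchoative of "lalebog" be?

laerlebog

mod and kined both end in -d yet inflect differently (modum, kindast), so the final letter is not what conditions the rule; the number of vowels is.
"lalebog" has 3 vowels. The stems with 3 vowels (riknimir → rierknimir, honatpeh → hoernatpeh) insert -er- after the first vowel.
The other patterns: stems with 1 vowel add -um; stems with 2 vowels delete the last vowel and add -ast.
So lalebog → laerlebog.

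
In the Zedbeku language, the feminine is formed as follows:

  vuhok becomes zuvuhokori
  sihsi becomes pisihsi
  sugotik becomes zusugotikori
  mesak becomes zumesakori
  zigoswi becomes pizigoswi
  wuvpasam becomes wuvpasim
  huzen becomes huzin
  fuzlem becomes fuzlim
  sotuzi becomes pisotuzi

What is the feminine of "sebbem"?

sebbim

sugotik and sotuzi both have last vowel 'i' yet inflect differently (zusugotikori, pisotuzi), so the last vowel is not what conditions the rule; the final letter is.
"sebbem" ends in -m. The stems ending in -m (wuvpasam → wuvpasim, fuzlem → fuzlim) change the last vowel to 'i'.
The other patterns: stems ending in -k add zu- … -ori around the stem; stems ending in -i add the prefix pi-.
So sebbem → sebbim.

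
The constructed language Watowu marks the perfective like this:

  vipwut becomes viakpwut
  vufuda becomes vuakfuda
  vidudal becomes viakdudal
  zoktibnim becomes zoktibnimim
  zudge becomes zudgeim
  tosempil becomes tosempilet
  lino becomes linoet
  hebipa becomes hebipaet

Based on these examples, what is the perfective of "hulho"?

vidudal and tosempil both end in -l yet inflect differently (viakdudal, tosempilet), so the final letter is not what conditions the rule; the first letter is.
"hulho" begins with h-. The one such stem in the data (hebipa → hebipaet) adds -et, so the same rule applies.
So hulho → hulhoet.

hulhoet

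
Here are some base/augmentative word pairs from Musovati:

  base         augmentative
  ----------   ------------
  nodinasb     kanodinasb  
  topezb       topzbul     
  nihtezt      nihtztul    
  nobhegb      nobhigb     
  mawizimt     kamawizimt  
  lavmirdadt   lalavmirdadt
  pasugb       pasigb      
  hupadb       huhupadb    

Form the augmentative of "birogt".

birigt

"birogt" has second-to-last letter 'g'. The stems whose second-to-last letter is 'g' (nobhegb → nobhigb, pasugb → pasigb) change the last vowel to 'i'.
So birogt → birigt.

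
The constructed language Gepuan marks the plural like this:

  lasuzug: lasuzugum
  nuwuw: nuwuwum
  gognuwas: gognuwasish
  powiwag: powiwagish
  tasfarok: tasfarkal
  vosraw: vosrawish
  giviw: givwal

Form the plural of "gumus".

gumusum

"gumus" has last vowel 'u'. The stems whose last vowel is 'u' (lasuzug → lasuzugum, nuwuw → nuwuwum) add -um.
The other patterns: stems whose last vowel is 'a' add -ish; stems whose last vowel is 'i' or 'o' delete the last vowel and add -al.
So gumus → gumusum.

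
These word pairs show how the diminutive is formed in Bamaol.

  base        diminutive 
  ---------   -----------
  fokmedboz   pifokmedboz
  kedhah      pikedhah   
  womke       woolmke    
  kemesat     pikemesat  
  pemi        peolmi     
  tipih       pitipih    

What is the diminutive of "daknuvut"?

pidaknuvut

pemi and tipih both have last vowel 'i' yet inflect differently (peolmi, pitipih), so the last vowel is not what conditions the rule; whether the stem ends in a vowel or a consonant is.
"daknuvut" ends in a consonant. The stems ending in a consonant (kemesat → pikemesat, fokmedboz → pifokmedboz, tipih → pitipih) add the prefix pi-.
The other pattern: stems ending in a vowel insert -ol- after the first vowel.
So daknuvut → pidaknuvut.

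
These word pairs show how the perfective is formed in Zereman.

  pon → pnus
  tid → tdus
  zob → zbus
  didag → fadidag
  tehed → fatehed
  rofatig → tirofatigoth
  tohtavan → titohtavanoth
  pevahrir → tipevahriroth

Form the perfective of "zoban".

fazoban

"zoban" has 2 vowels. The stems with 2 vowels (didag → fadidag, tehed → fatehed) add the prefix fa-.
The other patterns: stems with 1 vowel delete the last vowel and add -us; stems with 3 vowels add ti- … -oth around the stem.
So zoban → fazoban.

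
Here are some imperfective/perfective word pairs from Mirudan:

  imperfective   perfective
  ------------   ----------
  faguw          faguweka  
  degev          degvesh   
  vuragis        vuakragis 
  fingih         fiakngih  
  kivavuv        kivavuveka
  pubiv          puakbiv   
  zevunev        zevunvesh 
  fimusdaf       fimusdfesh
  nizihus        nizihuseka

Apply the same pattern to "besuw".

"besuw" has last vowel 'u'. The stems whose last vowel is 'u' (faguw → faguweka, nizihus → nizihuseka, kivavuv → kivavuveka) add -eka.
So besuw → besuweka.

besuweka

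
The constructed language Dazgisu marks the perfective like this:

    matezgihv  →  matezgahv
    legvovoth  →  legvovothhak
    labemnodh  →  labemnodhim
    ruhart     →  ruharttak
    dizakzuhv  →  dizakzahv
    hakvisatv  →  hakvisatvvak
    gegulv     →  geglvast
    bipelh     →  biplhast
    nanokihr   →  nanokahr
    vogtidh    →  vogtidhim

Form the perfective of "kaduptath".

vogtidh and bipelh both end in -h yet inflect differently (vogtidhim, biplhast), so the final letter is not what conditions the rule; the second-to-last letter is.
"kaduptath" has second-to-last letter 't'. The stems whose second-to-last letter is 't' (legvovoth → legvovothhak, hakvisatv → hakvisatvvak) double the final consonant and add -ak.
The other patterns: stems whose second-to-last letter is 'd' add -im; stems whose second-to-last letter is 'l' delete the last vowel and add -ast; stems whose second-to-last letter is 'h' change the last vowel to 'a'.
So kaduptath → kaduptathhak.

kaduptathhak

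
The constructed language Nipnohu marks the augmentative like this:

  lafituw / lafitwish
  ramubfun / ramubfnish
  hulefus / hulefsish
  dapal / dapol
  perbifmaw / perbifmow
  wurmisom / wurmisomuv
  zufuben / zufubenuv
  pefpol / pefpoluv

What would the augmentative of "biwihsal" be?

lafituw and perbifmaw both end in -w yet inflect differently (lafitwish, perbifmow), so the final letter is not what conditions the rule; the last vowel is.
"biwihsal" has last vowel 'a'. The stems whose last vowel is 'a' (dapal → dapol, perbifmaw → perbifmow) change the last vowel to 'o'.
So biwihsal → biwihsol.

biwihsol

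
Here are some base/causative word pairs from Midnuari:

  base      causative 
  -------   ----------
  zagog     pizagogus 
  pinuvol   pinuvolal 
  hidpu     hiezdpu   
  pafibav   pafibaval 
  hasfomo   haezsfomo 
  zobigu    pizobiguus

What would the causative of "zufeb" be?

pizufebus

hidpu and zobigu both end in -u yet inflect differently (hiezdpu, pizobiguus), so the final letter is not what conditions the rule; the first letter is.
"zufeb" begins with z-. The stems beginning with z- (zobigu → pizobiguus, zagog → pizagogus) add pi- … -us around the stem.
So zufeb → pizufebus.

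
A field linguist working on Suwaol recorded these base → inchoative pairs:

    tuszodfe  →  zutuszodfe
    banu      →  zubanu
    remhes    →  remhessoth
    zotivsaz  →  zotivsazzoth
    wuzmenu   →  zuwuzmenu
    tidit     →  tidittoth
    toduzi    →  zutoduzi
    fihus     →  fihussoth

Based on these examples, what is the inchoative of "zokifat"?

zokifattoth

"zokifat" ends in a consonant. The stems ending in a consonant (fihus → fihussoth, remhes → remhessoth, zotivsaz → zotivsazzoth) double the final consonant and add -oth.
So zokifat → zokifattoth.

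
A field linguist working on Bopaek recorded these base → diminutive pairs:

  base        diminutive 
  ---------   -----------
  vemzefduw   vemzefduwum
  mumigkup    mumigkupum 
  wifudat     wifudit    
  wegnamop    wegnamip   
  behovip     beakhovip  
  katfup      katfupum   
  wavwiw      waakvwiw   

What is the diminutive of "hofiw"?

hoakfiw

vemzefduw and wavwiw both end in -w yet inflect differently (vemzefduwum, waakvwiw), so the final letter is not what conditions the rule; the last vowel is.
"hofiw" has last vowel 'i'. The stems whose last vowel is 'i' (wavwiw → waakvwiw, behovip → beakhovip) insert -ak- after the first vowel.
The other patterns: stems whose last vowel is 'u' add -um; stems whose last vowel is 'a' or 'o' change the last vowel to 'i'.
So hofiw → hoakfiw.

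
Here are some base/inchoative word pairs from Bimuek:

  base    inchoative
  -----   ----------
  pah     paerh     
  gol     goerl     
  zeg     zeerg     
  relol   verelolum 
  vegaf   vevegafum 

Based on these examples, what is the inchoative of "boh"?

gol and relol both end in -l yet inflect differently (goerl, verelolum), so the final letter is not what conditions the rule; the number of vowels is.
"boh" has 1 vowel. The stems with 1 vowel (pah → paerh, gol → goerl, zeg → zeerg) insert -er- after the first vowel.
The other pattern: stems with 2 vowels add ve- … -um around the stem.
So boh → boerh.

boerh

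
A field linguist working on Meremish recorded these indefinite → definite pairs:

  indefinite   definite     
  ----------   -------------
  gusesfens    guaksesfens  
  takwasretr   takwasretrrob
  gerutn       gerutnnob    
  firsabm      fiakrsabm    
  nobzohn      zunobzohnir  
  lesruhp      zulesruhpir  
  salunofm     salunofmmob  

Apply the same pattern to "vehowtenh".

firsabm and salunofm both end in -m yet inflect differently (fiakrsabm, salunofmmob), so the final letter is not what conditions the rule; the second-to-last letter is.
"vehowtenh" has second-to-last letter 'n'. The one such stem in the data (gusesfens → guaksesfens) inserts -ak- after the first vowel (as does firsabm), so the same rule applies.
So vehowtenh → veakhowtenh.

veakhowtenh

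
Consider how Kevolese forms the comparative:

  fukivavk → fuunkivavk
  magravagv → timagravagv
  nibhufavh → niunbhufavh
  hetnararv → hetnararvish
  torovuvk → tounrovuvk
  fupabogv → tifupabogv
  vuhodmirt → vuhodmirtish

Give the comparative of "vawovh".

"vawovh" has second-to-last letter 'v'. The stems whose second-to-last letter is 'v' (nibhufavh → niunbhufavh, torovuvk → tounrovuvk, fukivavk → fuunkivavk) insert -un- after the first vowel.
So vawovh → vaunwovh.

vaunwovh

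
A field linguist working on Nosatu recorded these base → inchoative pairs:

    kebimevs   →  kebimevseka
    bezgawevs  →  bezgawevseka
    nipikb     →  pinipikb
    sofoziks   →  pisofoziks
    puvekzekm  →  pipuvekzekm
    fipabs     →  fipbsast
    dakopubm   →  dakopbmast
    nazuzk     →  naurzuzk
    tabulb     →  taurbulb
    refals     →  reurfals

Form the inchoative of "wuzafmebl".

wuzafmblast

"wuzafmebl" has second-to-last letter 'b'. The stems whose second-to-last letter is 'b' (fipabs → fipbsast, dakopubm → dakopbmast) delete the last vowel and add -ast.
The other patterns: stems whose second-to-last letter is 'v' add -eka; stems whose second-to-last letter is 'k' add the prefix pi-; stems whose second-to-last letter is 'l' or 'z' insert -ur- after the first vowel.
So wuzafmebl → wuzafmblast.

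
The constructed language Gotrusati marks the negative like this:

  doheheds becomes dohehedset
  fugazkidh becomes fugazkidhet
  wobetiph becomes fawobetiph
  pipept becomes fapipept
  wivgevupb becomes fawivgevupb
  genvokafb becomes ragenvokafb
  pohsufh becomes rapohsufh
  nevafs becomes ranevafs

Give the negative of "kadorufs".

"kadorufs" has second-to-last letter 'f'. The stems whose second-to-last letter is 'f' (genvokafb → ragenvokafb, pohsufh → rapohsufh, nevafs → ranevafs) add the prefix ra-.
So kadorufs → rakadorufs.

rakadorufs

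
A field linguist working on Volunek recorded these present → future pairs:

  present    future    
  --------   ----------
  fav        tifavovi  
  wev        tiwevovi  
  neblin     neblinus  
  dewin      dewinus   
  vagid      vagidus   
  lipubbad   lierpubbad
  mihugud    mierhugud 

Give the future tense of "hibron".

vagid and lipubbad both end in -d yet inflect differently (vagidus, lierpubbad), so the final letter is not what conditions the rule; the number of vowels is.
"hibron" has 2 vowels. The stems with 2 vowels (neblin → neblinus, dewin → dewinus, vagid → vagidus) add -us.
The other patterns: stems with 1 vowel add ti- … -ovi around the stem; stems with 3 vowels insert -er- after the first vowel.
So hibron → hibronus.

hibronus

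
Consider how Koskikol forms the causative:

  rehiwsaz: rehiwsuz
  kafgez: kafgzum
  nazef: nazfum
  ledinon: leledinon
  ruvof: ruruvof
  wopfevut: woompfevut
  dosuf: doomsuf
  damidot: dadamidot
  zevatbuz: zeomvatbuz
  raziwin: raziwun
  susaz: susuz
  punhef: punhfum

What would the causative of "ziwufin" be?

wopfevut and damidot both end in -t yet inflect differently (woompfevut, dadamidot), so the final letter is not what conditions the rule; the last vowel is.
"ziwufin" has last vowel 'i'. The one such stem in the data (raziwin → raziwun) changes the last vowel to 'u' (as do rehiwsaz, susaz), so the same rule applies.
So ziwufin → ziwufun.

ziwufun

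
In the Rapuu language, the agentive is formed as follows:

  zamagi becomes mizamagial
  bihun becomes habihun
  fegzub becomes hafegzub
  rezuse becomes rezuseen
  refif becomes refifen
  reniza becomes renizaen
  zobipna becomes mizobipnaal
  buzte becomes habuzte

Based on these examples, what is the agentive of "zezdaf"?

mizezdafal

reniza and zobipna both end in -a yet inflect differently (renizaen, mizobipnaal), so the final letter is not what conditions the rule; the first letter is.
"zezdaf" begins with z-. The stems beginning with z- (zobipna → mizobipnaal, zamagi → mizamagial) add mi- … -al around the stem.
The other patterns: stems beginning with r- add -en; stems beginning with b- or f- add the prefix ha-.
So zezdaf → mizezdafal.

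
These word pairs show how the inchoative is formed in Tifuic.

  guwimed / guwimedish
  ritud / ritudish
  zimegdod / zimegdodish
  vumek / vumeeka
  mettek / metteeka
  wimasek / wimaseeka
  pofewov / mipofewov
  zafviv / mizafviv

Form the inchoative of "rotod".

rotodish

guwimed and vumek both have last vowel 'e' yet inflect differently (guwimedish, vumeeka), so the last vowel is not what conditions the rule; the final letter is.
"rotod" ends in -d. The stems ending in -d (guwimed → guwimedish, ritud → ritudish, zimegdod → zimegdodish) add -ish.
So rotod → rotodish.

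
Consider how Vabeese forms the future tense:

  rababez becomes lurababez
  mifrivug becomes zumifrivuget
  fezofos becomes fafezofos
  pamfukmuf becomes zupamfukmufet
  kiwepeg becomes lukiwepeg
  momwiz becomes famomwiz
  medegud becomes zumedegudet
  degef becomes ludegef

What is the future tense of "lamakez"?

kiwepeg and mifrivug both end in -g yet inflect differently (lukiwepeg, zumifrivuget), so the final letter is not what conditions the rule; the last vowel is.
"lamakez" has last vowel 'e'. The stems whose last vowel is 'e' (degef → ludegef, kiwepeg → lukiwepeg, rababez → lurababez) add the prefix lu-.
So lamakez → lulamakez.

lulamakez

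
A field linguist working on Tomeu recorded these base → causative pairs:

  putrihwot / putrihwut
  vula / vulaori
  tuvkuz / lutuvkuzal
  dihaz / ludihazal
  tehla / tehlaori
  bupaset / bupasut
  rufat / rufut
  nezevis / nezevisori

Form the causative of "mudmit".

mudmut

dihaz and rufat both have last vowel 'a' yet inflect differently (ludihazal, rufut), so the last vowel is not what conditions the rule; the final letter is.
"mudmit" ends in -t. The stems ending in -t (putrihwot → putrihwut, bupaset → bupasut, rufat → rufut) change the last vowel to 'u'.
So mudmit → mudmut.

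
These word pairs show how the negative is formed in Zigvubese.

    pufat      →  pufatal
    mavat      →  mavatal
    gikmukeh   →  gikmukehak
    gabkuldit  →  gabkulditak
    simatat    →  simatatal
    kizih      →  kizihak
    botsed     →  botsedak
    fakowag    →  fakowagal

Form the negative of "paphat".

"paphat" has last vowel 'a'. The stems whose last vowel is 'a' (pufat → pufatal, mavat → mavatal, fakowag → fakowagal) add -al.
The other pattern: stems whose last vowel is 'e' or 'i' add -ak.
So paphat → paphatal.

paphatal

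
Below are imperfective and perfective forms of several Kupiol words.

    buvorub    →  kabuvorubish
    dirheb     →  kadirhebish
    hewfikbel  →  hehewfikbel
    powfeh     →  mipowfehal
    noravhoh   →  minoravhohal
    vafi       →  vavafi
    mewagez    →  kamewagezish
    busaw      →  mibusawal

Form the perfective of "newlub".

kanewlubish

"newlub" ends in -b. The stems ending in -b (buvorub → kabuvorubish, dirheb → kadirhebish) add ka- … -ish around the stem.
So newlub → kanewlubish.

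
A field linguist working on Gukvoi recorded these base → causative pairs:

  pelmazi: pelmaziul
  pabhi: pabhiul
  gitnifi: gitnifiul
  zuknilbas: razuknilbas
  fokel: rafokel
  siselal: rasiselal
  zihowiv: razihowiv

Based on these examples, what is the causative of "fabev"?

pelmazi and zihowiv both have last vowel 'i' yet inflect differently (pelmaziul, razihowiv), so the last vowel is not what conditions the rule; the final letter is.
"fabev" ends in -v. The one such stem in the data (zihowiv → razihowiv) adds the prefix ra-, so the same rule applies.
The other pattern: stems ending in -i add -ul.
So fabev → rafabev.

rafabev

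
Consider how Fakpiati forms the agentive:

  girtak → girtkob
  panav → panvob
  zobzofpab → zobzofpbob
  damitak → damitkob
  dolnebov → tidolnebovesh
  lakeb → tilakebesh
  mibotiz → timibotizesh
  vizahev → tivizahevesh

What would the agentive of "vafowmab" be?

vafowmbob

panav and dolnebov both end in -v yet inflect differently (panvob, tidolnebovesh), so the final letter is not what conditions the rule; the last vowel is.
"vafowmab" has last vowel 'a'. The stems whose last vowel is 'a' (girtak → girtkob, panav → panvob, zobzofpab → zobzofpbob) delete the last vowel and add -ob.
So vafowmab → vafowmbob.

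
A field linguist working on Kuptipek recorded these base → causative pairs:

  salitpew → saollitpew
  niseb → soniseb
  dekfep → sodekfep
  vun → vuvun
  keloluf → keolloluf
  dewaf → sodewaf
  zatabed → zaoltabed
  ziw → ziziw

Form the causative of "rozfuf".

sorozfuf

"rozfuf" has 2 vowels. The stems with 2 vowels (dekfep → sodekfep, niseb → soniseb, dewaf → sodewaf) add the prefix so-.
The other patterns: stems with 1 vowel repeat the first consonant+vowel as a prefix; stems with 3 vowels insert -ol- after the first vowel.
So rozfuf → sorozfuf.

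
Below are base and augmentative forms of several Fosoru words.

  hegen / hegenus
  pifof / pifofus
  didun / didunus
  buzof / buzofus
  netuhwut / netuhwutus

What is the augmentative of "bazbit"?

Every pair shown (hegen → hegenus, pifof → pifofus, didun → didunus, …) follows the same rule: add -us.
So bazbit → bazbitus.

bazbitus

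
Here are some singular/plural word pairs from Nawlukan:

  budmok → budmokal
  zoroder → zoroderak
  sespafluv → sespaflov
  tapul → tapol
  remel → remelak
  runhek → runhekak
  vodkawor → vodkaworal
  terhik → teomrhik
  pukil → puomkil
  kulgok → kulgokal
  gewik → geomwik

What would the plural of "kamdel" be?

kamdelak

"kamdel" has last vowel 'e'. The stems whose last vowel is 'e' (runhek → runhekak, zoroder → zoroderak, remel → remelak) add -ak.
The other patterns: stems whose last vowel is 'u' change the last vowel to 'o'; stems whose last vowel is 'o' add -al; stems whose last vowel is 'i' insert -om- after the first vowel.
So kamdel → kamdelak.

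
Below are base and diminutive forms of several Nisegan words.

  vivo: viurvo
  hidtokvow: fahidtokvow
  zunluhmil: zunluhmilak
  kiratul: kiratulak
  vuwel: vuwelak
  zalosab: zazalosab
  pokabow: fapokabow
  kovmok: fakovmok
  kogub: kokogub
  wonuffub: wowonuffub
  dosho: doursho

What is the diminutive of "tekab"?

tetekab

"tekab" ends in -b. The stems ending in -b (wonuffub → wowonuffub, zalosab → zazalosab, kogub → kokogub) repeat the first consonant+vowel as a prefix.
So tekab → tetekab.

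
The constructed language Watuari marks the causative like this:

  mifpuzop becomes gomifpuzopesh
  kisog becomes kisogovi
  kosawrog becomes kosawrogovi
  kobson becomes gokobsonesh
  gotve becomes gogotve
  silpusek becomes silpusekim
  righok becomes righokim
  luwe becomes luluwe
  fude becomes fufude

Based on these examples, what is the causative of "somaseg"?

kosawrog and righok both have last vowel 'o' yet inflect differently (kosawrogovi, righokim), so the last vowel is not what conditions the rule; the final letter is.
"somaseg" ends in -g. The stems ending in -g (kosawrog → kosawrogovi, kisog → kisogovi) add -ovi.
So somaseg → somasegovi.

somasegovi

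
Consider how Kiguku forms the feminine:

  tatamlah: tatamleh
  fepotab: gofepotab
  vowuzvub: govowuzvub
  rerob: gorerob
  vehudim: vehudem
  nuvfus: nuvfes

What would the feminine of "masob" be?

gomasob

vowuzvub and nuvfus both have last vowel 'u' yet inflect differently (govowuzvub, nuvfes), so the last vowel is not what conditions the rule; the final letter is.
"masob" ends in -b. The stems ending in -b (vowuzvub → govowuzvub, fepotab → gofepotab, rerob → gorerob) add the prefix go-.
The other pattern: stems ending in -h, -m or -s change the last vowel to 'e'.
So masob → gomasob.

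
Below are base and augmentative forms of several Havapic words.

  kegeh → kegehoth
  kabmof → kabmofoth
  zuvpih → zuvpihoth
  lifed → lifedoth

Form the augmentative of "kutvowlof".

kutvowlofoth

Every pair shown (kegeh → kegehoth, kabmof → kabmofoth, zuvpih → zuvpihoth, …) follows the same rule: add -oth.
So kutvowlof → kutvowlofoth.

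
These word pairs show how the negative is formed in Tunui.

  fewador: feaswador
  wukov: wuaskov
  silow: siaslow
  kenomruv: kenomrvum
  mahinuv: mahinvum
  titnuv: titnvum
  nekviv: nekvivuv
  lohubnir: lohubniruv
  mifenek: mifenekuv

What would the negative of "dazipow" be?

daaszipow

wukov and kenomruv both end in -v yet inflect differently (wuaskov, kenomrvum), so the final letter is not what conditions the rule; the last vowel is.
"dazipow" has last vowel 'o'. The stems whose last vowel is 'o' (fewador → feaswador, wukov → wuaskov, silow → siaslow) insert -as- after the first vowel.
The other patterns: stems whose last vowel is 'u' delete the last vowel and add -um; stems whose last vowel is 'e' or 'i' add -uv.
So dazipow → daaszipow.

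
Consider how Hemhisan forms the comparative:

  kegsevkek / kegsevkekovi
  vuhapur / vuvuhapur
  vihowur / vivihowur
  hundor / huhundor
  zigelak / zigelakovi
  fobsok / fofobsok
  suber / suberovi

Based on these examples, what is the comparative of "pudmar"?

vihowur and suber both end in -r yet inflect differently (vivihowur, suberovi), so the final letter is not what conditions the rule; the last vowel is.
"pudmar" has last vowel 'a'. The one such stem in the data (zigelak → zigelakovi) adds -ovi, so the same rule applies.
So pudmar → pudmarovi.

pudmarovi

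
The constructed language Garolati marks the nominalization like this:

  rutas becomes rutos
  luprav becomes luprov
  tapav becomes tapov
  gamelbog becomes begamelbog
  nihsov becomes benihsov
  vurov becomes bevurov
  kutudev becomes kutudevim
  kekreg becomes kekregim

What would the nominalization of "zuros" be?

"zuros" has last vowel 'o'. The stems whose last vowel is 'o' (gamelbog → begamelbog, nihsov → benihsov, vurov → bevurov) add the prefix be-.
The other patterns: stems whose last vowel is 'a' change the last vowel to 'o'; stems whose last vowel is 'e' add -im.
So zuros → bezuros.

bezuros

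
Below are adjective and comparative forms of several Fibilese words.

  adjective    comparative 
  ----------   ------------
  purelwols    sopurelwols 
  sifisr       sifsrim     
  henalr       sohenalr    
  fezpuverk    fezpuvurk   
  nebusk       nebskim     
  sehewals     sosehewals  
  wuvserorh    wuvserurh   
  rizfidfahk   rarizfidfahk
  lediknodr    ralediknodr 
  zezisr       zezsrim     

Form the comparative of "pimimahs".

henalr and zezisr both end in -r yet inflect differently (sohenalr, zezsrim), so the final letter is not what conditions the rule; the second-to-last letter is.
"pimimahs" has second-to-last letter 'h'. The one such stem in the data (rizfidfahk → rarizfidfahk) adds the prefix ra-, so the same rule applies.
So pimimahs → rapimimahs.

rapimimahs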